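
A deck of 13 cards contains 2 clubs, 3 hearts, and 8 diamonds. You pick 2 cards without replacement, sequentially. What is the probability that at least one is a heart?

P(no hearts) = 10/13 × 9/12 = 90/156 = 15/26.
P(at least one) = 1 − 15/26 = 11/26.

11/26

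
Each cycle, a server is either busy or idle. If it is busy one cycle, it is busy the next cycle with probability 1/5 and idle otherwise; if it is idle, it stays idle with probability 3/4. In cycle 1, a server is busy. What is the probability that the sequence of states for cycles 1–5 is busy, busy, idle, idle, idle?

9/100

Cycle 1 is given. For each transition, use the conditional probability from the current state:
P(busy | busy) = 1/5; P(idle | busy) = 4/5; P(idle | idle) = 3/4; P(idle | idle) = 3/4.
P = 1/5 × 4/5 × 3/4 × 3/4 = 36/400 = 9/100.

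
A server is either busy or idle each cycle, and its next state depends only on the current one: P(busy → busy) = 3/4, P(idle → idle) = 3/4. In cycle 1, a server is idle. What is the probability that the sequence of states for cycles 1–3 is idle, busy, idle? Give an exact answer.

1/16

Cycle 1 is given. For each transition, use the conditional probability from the current state:
P(busy | idle) = 1/4; P(idle | busy) = 1/4.
P = 1/4 × 1/4 = 1/16.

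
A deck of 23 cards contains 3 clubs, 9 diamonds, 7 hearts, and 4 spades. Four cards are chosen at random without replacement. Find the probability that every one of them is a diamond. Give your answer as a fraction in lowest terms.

18/1265

P(every draw is a diamond) = 9/23 × 8/22 × 7/21 × 6/20 = 3024/212520 = 18/1265.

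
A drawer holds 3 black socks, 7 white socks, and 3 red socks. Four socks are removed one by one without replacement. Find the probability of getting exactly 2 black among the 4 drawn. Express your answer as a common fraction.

One ordering (black drawn first) has probability 3/13 × 2/12 × 10/11 × 9/10 = 540/17160 = 9/286.
There are C(4,2) = 6 such orderings, each equally likely, so P = 6 × 9/286 = 27/143.

27/143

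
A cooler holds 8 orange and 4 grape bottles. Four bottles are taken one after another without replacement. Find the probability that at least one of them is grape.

P(no grape) = 8/12 × 7/11 × 6/10 × 5/9 = 1680/11880 = 14/99.
P(at least one) = 1 − 14/99 = 85/99.

85/99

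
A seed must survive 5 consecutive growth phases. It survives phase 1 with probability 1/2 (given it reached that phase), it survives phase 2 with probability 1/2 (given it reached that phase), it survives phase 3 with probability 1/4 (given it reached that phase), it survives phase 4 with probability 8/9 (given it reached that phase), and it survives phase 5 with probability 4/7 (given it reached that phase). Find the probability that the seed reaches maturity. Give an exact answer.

Multiplying along the chain,
P = 1/2 × 1/2 × 1/4 × 8/9 × 4/7 = 32/1008 = 2/63.

2/63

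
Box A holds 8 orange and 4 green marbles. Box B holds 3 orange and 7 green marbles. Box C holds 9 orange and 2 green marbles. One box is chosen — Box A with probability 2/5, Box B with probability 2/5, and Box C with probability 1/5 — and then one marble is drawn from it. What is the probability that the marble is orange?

454/825

From Box A: P(orange) = 8/12.
From Box B: P(orange) = 3/10.
From Box C: P(orange) = 9/11.
Total probability = (2/5)(8/12) + (2/5)(3/10) + (1/5)(9/11) = 454/825.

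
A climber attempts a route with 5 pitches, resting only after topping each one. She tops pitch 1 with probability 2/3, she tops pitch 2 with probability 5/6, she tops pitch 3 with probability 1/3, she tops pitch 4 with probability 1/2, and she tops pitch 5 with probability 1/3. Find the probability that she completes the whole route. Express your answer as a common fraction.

5/162

Each stage is reached only if all earlier stages succeed, so
P = 2/3 × 5/6 × 1/3 × 1/2 × 1/3 = 10/324 = 5/162.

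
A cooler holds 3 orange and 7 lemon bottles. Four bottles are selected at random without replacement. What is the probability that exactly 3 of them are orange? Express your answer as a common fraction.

One ordering (orange drawn first) has probability 3/10 × 2/9 × 1/8 × 7/7 = 42/5040 = 1/120.
There are C(4,3) = 4 such orderings, each equally likely, so P = 4 × 1/120 = 1/30.

1/30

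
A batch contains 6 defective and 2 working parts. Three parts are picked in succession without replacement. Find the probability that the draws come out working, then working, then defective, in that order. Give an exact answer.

Each draw changes the counts, so multiply the conditional probabilities along the sequence:
P = 2/8 × 1/7 × 6/6 = 12/336 = 1/28.

1/28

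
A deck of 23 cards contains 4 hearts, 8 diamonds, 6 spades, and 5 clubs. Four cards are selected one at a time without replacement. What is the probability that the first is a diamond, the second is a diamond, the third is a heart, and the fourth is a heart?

4/1265

Chain rule:
P = 8/23 × 7/22 × 4/21 × 3/20 = 672/212520 = 4/1265.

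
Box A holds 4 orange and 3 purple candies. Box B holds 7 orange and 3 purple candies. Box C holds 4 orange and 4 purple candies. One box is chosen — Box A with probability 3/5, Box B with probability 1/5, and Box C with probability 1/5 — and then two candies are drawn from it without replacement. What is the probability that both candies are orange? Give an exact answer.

From Box A: P(both orange) = (4/7)(3/6) = 2/7.
From Box B: P(both orange) = (7/10)(6/9) = 7/15.
From Box C: P(both orange) = (4/8)(3/7) = 3/14.
Total probability = (3/5)(2/7) + (1/5)(7/15) + (1/5)(3/14) = 323/1050.

323/1050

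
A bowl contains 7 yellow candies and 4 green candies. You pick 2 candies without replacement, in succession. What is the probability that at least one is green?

34/55

P(no green) = 7/11 × 6/10 = 42/110 = 21/55.
P(at least one) = 1 − 21/55 = 34/55.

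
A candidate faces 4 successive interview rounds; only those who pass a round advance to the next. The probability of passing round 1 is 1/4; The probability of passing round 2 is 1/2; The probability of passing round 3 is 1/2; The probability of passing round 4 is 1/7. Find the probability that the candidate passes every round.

The events are sequential, so multiply the conditional probabilities:
P = 1/4 × 1/2 × 1/2 × 1/7 = 1/112.

1/112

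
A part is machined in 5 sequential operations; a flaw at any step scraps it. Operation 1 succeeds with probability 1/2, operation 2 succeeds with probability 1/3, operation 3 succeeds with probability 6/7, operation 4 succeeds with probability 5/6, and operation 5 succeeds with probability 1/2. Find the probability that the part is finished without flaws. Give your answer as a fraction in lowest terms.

5/84

Multiplying along the chain,
P = 1/2 × 1/3 × 6/7 × 5/6 × 1/2 = 30/504 = 5/84.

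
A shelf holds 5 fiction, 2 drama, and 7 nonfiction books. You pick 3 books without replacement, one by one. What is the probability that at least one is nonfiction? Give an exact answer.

P(no nonfiction) = 7/14 × 6/13 × 5/12 = 210/2184 = 5/52.
P(at least one) = 1 − 5/52 = 47/52.

47/52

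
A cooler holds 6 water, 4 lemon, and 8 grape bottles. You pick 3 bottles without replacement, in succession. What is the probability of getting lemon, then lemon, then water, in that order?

Chain rule:
P = 4/18 × 3/17 × 6/16 = 72/4896 = 1/68.

1/68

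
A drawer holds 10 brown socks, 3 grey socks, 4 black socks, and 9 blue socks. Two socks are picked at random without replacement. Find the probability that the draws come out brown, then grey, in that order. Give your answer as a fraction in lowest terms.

3/65

Chain rule:
P = 10/26 × 3/25 = 30/650 = 3/65.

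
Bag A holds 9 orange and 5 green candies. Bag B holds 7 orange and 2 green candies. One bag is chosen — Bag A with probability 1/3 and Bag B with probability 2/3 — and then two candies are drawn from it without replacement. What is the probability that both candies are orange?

From Bag A: P(both orange) = (9/14)(8/13) = 36/91.
From Bag B: P(both orange) = (7/9)(6/8) = 7/12.
Total probability = (1/3)(36/91) + (2/3)(7/12) = 853/1638.

853/1638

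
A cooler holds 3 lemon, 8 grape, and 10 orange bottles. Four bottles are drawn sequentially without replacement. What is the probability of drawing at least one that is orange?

377/399

P(no orange) = 11/21 × 10/20 × 9/19 × 8/18 = 7920/143640 = 22/399.
P(at least one) = 1 − 22/399 = 377/399.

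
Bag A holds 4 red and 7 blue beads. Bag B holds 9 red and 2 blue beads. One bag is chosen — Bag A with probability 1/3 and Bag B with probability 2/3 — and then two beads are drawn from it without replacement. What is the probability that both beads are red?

26/55

From Bag A: P(both red) = (4/11)(3/10) = 6/55.
From Bag B: P(both red) = (9/11)(8/10) = 36/55.
Total probability = (1/3)(6/55) + (2/3)(36/55) = 26/55.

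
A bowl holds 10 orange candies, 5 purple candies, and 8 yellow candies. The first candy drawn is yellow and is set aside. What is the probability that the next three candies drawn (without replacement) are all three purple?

After the first draw, 5 of the remaining 22 candies are purple.
P = 5/22 × 4/21 × 3/20 = 60/9240 = 1/154.

1/154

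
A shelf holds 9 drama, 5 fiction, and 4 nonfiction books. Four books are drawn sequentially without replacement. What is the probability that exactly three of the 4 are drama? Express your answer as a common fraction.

21/85

One ordering (drama drawn first) has probability 9/18 × 8/17 × 7/16 × 9/15 = 4536/73440 = 21/340.
There are C(4,3) = 4 such orderings, each equally likely, so P = 4 × 21/340 = 21/85.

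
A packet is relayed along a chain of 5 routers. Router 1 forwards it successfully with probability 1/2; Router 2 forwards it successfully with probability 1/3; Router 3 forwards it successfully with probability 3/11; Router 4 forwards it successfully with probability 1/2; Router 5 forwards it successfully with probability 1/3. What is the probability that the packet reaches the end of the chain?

Each stage is reached only if all earlier stages succeed, so
P = 1/2 × 1/3 × 3/11 × 1/2 × 1/3 = 3/396 = 1/132.

1/132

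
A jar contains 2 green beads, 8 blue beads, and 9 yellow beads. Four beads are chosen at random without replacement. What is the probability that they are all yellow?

21/646

P = 9/19 × 8/18 × 7/17 × 6/16 = 3024/93024 = 21/646.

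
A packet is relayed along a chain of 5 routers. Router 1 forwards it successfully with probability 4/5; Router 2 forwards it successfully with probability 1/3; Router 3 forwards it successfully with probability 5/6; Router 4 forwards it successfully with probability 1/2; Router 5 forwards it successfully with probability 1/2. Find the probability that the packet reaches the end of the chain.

Each stage is reached only if all earlier stages succeed, so
P = 4/5 × 1/3 × 5/6 × 1/2 × 1/2 = 20/360 = 1/18.

1/18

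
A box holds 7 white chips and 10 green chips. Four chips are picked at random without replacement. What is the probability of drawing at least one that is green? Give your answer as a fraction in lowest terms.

P(no green) = 7/17 × 6/16 × 5/15 × 4/14 = 840/57120 = 1/68.
P(at least one) = 1 − 1/68 = 67/68.

67/68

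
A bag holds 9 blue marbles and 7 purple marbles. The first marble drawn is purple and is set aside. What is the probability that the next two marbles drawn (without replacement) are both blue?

After the first draw, 9 of the remaining 15 marbles are blue.
P = 9/15 × 8/14 = 72/210 = 12/35.

12/35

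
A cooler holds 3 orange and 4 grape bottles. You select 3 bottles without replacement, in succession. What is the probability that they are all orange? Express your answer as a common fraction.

1/35

P(every draw is orange) = 3/7 × 2/6 × 1/5 = 6/210 = 1/35.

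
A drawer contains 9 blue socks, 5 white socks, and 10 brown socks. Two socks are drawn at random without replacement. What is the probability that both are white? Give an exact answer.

5/138

P(all white) = 5/24 × 4/23 = 20/552 = 5/138.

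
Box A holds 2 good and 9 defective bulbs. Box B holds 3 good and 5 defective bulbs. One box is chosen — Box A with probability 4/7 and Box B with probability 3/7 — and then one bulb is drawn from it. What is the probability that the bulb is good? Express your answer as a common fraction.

From Box A: P(good) = 2/11.
From Box B: P(good) = 3/8.
Total probability = (4/7)(2/11) + (3/7)(3/8) = 163/616.

163/616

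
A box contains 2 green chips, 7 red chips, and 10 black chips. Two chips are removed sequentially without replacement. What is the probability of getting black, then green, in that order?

10/171

Chain rule:
P = 10/19 × 2/18 = 20/342 = 10/171.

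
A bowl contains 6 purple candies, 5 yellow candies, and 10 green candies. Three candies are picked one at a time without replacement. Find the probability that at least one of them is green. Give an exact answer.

P(no green) = 11/21 × 10/20 × 9/19 = 990/7980 = 33/266.
P(at least one) = 1 − 33/266 = 233/266.

233/266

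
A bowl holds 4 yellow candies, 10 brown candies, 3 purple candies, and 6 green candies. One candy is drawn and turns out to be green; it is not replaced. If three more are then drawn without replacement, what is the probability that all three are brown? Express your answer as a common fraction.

6/77

With the first candy removed, 10 brown remain out of 22.
P = 10/22 × 9/21 × 8/20 = 720/9240 = 6/77.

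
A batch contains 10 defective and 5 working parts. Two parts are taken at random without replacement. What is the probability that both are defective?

3/7

P = 10/15 × 9/14 = 90/210 = 3/7.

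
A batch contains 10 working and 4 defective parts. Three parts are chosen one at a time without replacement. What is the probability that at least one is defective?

61/91

P(no defective) = 10/14 × 9/13 × 8/12 = 720/2184 = 30/91.
P(at least one) = 1 − 30/91 = 61/91.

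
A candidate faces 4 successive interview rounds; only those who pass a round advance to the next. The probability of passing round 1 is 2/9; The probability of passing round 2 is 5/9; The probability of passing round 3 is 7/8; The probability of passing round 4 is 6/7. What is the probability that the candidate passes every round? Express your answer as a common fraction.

Multiplying along the chain,
P = 2/9 × 5/9 × 7/8 × 6/7 = 420/4536 = 5/54.

5/54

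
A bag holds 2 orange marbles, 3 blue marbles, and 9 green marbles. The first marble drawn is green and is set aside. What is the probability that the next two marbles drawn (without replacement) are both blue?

1/26

With the first marble removed, 3 blue remain out of 13.
P = 3/13 × 2/12 = 6/156 = 1/26.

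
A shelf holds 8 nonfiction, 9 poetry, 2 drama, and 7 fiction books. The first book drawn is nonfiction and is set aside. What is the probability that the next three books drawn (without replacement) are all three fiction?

After the first draw, 7 of the remaining 25 books are fiction.
P = 7/25 × 6/24 × 5/23 = 210/13800 = 7/460.

7/460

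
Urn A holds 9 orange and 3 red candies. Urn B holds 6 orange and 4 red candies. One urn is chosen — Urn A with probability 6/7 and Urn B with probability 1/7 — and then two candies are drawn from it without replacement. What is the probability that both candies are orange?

17/33

From Urn A: P(both orange) = (9/12)(8/11) = 6/11.
From Urn B: P(both orange) = (6/10)(5/9) = 1/3.
Total probability = (6/7)(6/11) + (1/7)(1/3) = 17/33.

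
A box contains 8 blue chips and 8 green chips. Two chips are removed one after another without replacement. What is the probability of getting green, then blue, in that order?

4/15

Multiply the probability of each draw given the previous ones:
P = 8/16 × 8/15 = 64/240 = 4/15.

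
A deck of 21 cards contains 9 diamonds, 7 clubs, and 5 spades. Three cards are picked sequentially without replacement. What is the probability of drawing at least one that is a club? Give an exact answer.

69/95

P(no clubs) = 14/21 × 13/20 × 12/19 = 2184/7980 = 26/95.
P(at least one) = 1 − 26/95 = 69/95.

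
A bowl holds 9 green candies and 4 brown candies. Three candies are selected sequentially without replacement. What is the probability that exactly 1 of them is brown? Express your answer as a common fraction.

72/143

One ordering (brown drawn first) has probability 4/13 × 9/12 × 8/11 = 288/1716 = 24/143.
There are C(3,1) = 3 such orderings, each equally likely, so P = 3 × 24/143 = 72/143.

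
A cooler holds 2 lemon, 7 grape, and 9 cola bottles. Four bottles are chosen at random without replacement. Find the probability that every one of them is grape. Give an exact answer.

7/612

P = 7/18 × 6/17 × 5/16 × 4/15 = 840/73440 = 7/612.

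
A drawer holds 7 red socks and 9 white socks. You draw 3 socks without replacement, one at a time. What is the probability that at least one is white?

P(no white) = 7/16 × 6/15 × 5/14 = 210/3360 = 1/16.
P(at least one) = 1 − 1/16 = 15/16.

15/16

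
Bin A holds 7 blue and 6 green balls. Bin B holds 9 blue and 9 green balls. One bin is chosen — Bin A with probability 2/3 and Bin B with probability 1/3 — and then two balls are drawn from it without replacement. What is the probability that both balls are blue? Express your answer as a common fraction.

57/221

From Bin A: P(both blue) = (7/13)(6/12) = 7/26.
From Bin B: P(both blue) = (9/18)(8/17) = 4/17.
Total probability = (2/3)(7/26) + (1/3)(4/17) = 57/221.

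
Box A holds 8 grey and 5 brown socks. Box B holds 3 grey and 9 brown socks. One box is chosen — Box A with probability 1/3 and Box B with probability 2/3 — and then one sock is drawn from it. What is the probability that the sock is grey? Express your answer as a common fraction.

From Box A: P(grey) = 8/13.
From Box B: P(grey) = 3/12.
Total probability = (1/3)(8/13) + (2/3)(3/12) = 29/78.

29/78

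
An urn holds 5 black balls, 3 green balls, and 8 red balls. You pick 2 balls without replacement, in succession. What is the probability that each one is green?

P(every draw is green) = 3/16 × 2/15 = 6/240 = 1/40.

1/40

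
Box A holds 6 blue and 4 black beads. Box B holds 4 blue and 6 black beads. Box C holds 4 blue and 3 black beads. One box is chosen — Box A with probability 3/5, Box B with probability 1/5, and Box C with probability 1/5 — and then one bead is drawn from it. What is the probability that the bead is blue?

97/175

From Box A: P(blue) = 6/10.
From Box B: P(blue) = 4/10.
From Box C: P(blue) = 4/7.
Total probability = (3/5)(6/10) + (1/5)(4/10) + (1/5)(4/7) = 97/175.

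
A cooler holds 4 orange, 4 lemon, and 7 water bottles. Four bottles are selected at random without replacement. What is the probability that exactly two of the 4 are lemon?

22/91

One ordering (lemon drawn first) has probability 4/15 × 3/14 × 11/13 × 10/12 = 1320/32760 = 11/273.
There are C(4,2) = 6 such orderings, each equally likely, so P = 6 × 11/273 = 22/91.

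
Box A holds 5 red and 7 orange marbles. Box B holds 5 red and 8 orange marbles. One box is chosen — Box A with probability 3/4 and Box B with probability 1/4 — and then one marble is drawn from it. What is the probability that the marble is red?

85/208

From Box A: P(red) = 5/12.
From Box B: P(red) = 5/13.
Total probability = (3/4)(5/12) + (1/4)(5/13) = 85/208.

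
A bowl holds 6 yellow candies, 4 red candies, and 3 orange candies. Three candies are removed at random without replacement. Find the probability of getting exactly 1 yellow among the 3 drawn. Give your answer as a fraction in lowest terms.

One ordering (yellow drawn first) has probability 6/13 × 7/12 × 6/11 = 252/1716 = 21/143.
There are C(3,1) = 3 such orderings, each equally likely, so P = 3 × 21/143 = 63/143.

63/143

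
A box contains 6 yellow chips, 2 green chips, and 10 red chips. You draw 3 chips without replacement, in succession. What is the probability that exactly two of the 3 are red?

15/34

One ordering (red drawn first) has probability 10/18 × 9/17 × 8/16 = 720/4896 = 5/34.
There are C(3,2) = 3 such orderings, each equally likely, so P = 3 × 5/34 = 15/34.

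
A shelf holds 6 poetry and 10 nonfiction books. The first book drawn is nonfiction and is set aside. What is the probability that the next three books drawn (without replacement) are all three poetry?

4/91

With the first book removed, 6 poetry remain out of 15.
P = 6/15 × 5/14 × 4/13 = 120/2730 = 4/91.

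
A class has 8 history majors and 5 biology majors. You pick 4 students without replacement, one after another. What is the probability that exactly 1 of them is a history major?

One ordering (a history major drawn first) has probability 8/13 × 5/12 × 4/11 × 3/10 = 480/17160 = 4/143.
There are C(4,1) = 4 such orderings, each equally likely, so P = 4 × 4/143 = 16/143.

16/143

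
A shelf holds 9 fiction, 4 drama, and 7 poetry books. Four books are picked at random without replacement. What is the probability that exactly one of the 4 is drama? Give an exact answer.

448/969

One ordering (drama drawn first) has probability 4/20 × 16/19 × 15/18 × 14/17 = 13440/116280 = 112/969.
There are C(4,1) = 4 such orderings, each equally likely, so P = 4 × 112/969 = 448/969.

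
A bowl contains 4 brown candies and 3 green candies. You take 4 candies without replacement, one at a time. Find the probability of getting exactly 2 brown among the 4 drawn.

One ordering (brown drawn first) has probability 4/7 × 3/6 × 3/5 × 2/4 = 72/840 = 3/35.
There are C(4,2) = 6 such orderings, each equally likely, so P = 6 × 3/35 = 18/35.

18/35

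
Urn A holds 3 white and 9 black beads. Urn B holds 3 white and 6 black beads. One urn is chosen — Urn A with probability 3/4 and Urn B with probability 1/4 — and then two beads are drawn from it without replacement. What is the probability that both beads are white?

29/528

From Urn A: P(both white) = (3/12)(2/11) = 1/22.
From Urn B: P(both white) = (3/9)(2/8) = 1/12.
Total probability = (3/4)(1/22) + (1/4)(1/12) = 29/528.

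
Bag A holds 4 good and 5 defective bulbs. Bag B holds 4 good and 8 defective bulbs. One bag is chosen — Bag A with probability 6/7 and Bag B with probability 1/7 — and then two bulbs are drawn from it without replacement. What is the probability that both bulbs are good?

12/77

From Bag A: P(both good) = (4/9)(3/8) = 1/6.
From Bag B: P(both good) = (4/12)(3/11) = 1/11.
Total probability = (6/7)(1/6) + (1/7)(1/11) = 12/77.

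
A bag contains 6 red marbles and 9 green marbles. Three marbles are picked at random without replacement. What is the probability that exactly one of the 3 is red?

One ordering (red drawn first) has probability 6/15 × 9/14 × 8/13 = 432/2730 = 72/455.
There are C(3,1) = 3 such orderings, each equally likely, so P = 3 × 72/455 = 216/455.

216/455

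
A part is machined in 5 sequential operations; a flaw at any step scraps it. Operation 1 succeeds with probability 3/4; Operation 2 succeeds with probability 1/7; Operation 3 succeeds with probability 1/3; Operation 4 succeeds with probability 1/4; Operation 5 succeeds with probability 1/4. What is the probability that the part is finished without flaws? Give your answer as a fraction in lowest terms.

1/448

The events are sequential, so multiply the conditional probabilities:
P = 3/4 × 1/7 × 1/3 × 1/4 × 1/4 = 3/1344 = 1/448.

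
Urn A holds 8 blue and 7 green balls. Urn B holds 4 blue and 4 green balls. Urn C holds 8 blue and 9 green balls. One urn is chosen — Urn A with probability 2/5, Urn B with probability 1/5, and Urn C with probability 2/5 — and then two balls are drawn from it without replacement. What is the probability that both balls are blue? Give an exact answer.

4139/17850

From Urn A: P(both blue) = (8/15)(7/14) = 4/15.
From Urn B: P(both blue) = (4/8)(3/7) = 3/14.
From Urn C: P(both blue) = (8/17)(7/16) = 7/34.
Total probability = (2/5)(4/15) + (1/5)(3/14) + (2/5)(7/34) = 4139/17850.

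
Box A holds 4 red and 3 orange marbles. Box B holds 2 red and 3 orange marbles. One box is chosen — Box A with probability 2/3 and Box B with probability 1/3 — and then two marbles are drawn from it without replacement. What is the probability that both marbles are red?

47/210

From Box A: P(both red) = (4/7)(3/6) = 2/7.
From Box B: P(both red) = (2/5)(1/4) = 1/10.
Total probability = (2/3)(2/7) + (1/3)(1/10) = 47/210.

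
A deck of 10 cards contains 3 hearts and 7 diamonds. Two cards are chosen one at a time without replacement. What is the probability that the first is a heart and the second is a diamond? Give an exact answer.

Chain rule:
P = 3/10 × 7/9 = 21/90 = 7/30.

7/30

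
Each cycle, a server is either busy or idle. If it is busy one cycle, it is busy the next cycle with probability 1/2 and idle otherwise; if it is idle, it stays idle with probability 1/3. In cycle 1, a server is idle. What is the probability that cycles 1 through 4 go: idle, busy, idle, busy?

2/9

Cycle 1 is given. For each transition, use the conditional probability from the current state:
P(busy | idle) = 2/3; P(idle | busy) = 1/2; P(busy | idle) = 2/3.
P = 2/3 × 1/2 × 2/3 = 4/18 = 2/9.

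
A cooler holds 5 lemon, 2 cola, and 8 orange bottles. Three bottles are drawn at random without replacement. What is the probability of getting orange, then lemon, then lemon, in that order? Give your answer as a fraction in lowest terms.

Each draw changes the counts, so multiply the conditional probabilities along the sequence:
P = 8/15 × 5/14 × 4/13 = 160/2730 = 16/273.

16/273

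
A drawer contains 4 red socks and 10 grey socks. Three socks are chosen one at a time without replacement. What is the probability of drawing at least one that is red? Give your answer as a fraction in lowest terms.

P(no red) = 10/14 × 9/13 × 8/12 = 720/2184 = 30/91.
P(at least one) = 1 − 30/91 = 61/91.

61/91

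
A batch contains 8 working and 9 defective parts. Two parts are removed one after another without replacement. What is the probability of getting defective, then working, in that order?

Chain rule:
P = 9/17 × 8/16 = 72/272 = 9/34.

9/34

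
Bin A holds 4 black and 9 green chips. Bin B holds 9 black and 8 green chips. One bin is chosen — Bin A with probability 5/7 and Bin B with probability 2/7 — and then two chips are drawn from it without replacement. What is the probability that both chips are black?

202/1547

From Bin A: P(both black) = (4/13)(3/12) = 1/13.
From Bin B: P(both black) = (9/17)(8/16) = 9/34.
Total probability = (5/7)(1/13) + (2/7)(9/34) = 202/1547.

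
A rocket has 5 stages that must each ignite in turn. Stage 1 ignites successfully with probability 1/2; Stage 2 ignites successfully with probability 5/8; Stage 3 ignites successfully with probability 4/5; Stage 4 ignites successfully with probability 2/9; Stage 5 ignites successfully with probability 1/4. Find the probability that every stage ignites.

1/72

The events are sequential, so multiply the conditional probabilities:
P = 1/2 × 5/8 × 4/5 × 2/9 × 1/4 = 40/2880 = 1/72.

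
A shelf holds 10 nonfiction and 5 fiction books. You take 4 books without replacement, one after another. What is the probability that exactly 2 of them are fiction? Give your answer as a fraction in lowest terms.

30/91

One ordering (fiction drawn first) has probability 5/15 × 4/14 × 10/13 × 9/12 = 1800/32760 = 5/91.
There are C(4,2) = 6 such orderings, each equally likely, so P = 6 × 5/91 = 30/91.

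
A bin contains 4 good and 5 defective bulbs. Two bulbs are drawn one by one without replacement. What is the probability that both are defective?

P(all defective) = 5/9 × 4/8 = 20/72 = 5/18.

5/18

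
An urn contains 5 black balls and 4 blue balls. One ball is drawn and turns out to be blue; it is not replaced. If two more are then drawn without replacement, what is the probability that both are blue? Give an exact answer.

3/28

With the first ball removed, 3 blue remain out of 8.
P = 3/8 × 2/7 = 6/56 = 3/28.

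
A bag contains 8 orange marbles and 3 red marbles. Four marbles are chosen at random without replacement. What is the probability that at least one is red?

26/33

P(no red) = 8/11 × 7/10 × 6/9 × 5/8 = 1680/7920 = 7/33.
P(at least one) = 1 − 7/33 = 26/33.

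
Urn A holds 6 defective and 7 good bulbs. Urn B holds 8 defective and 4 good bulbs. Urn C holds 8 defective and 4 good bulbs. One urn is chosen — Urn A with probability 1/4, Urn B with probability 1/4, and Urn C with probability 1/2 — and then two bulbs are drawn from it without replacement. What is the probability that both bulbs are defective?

419/1144

From Urn A: P(both defective) = (6/13)(5/12) = 5/26.
From Urn B: P(both defective) = (8/12)(7/11) = 14/33.
From Urn C: P(both defective) = (8/12)(7/11) = 14/33.
Total probability = (1/4)(5/26) + (1/4)(14/33) + (1/2)(14/33) = 419/1144.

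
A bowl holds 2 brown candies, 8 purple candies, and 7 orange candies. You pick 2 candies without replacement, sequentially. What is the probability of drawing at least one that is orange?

P(no orange) = 10/17 × 9/16 = 90/272 = 45/136.
P(at least one) = 1 − 45/136 = 91/136.

91/136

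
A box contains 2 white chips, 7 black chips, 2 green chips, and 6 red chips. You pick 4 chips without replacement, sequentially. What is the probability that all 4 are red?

3/476

P = 6/17 × 5/16 × 4/15 × 3/14 = 360/57120 = 3/476.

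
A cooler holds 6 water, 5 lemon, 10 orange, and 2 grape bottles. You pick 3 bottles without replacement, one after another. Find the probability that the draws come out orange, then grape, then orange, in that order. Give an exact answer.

30/1771

Each draw changes the counts, so multiply the conditional probabilities along the sequence:
P = 10/23 × 2/22 × 9/21 = 180/10626 = 30/1771.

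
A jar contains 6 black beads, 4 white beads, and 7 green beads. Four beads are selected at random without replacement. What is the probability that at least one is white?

333/476

P(no white) = 13/17 × 12/16 × 11/15 × 10/14 = 17160/57120 = 143/476.
P(at least one) = 1 − 143/476 = 333/476.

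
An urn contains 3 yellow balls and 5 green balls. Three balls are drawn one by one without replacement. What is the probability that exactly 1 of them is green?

15/56

One ordering (green drawn first) has probability 5/8 × 3/7 × 2/6 = 30/336 = 5/56.
There are C(3,1) = 3 such orderings, each equally likely, so P = 3 × 5/56 = 15/56.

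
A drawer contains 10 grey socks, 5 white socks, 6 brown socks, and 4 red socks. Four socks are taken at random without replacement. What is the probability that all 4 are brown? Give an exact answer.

3/2530

P = 6/25 × 5/24 × 4/23 × 3/22 = 360/303600 = 3/2530.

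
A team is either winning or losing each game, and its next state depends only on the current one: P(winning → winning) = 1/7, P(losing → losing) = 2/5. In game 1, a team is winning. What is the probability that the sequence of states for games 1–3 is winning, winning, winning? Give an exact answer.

Game 1 is given. For each transition, use the conditional probability from the current state:
P(winning | winning) = 1/7; P(winning | winning) = 1/7.
P = 1/7 × 1/7 = 1/49.

1/49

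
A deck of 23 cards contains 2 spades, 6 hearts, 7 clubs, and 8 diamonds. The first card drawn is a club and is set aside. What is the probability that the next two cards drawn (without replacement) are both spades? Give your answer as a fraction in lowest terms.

1/231

After the first draw, 2 of the remaining 22 cards are spades.
P = 2/22 × 1/21 = 2/462 = 1/231.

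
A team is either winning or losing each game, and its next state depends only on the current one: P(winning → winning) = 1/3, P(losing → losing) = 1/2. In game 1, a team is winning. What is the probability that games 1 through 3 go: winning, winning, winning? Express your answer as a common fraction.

Game 1 is given. For each transition, use the conditional probability from the current state:
P(winning | winning) = 1/3; P(winning | winning) = 1/3.
P = 1/3 × 1/3 = 1/9.

1/9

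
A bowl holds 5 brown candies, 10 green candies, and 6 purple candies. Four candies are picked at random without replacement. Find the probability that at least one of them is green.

377/399

P(no green) = 11/21 × 10/20 × 9/19 × 8/18 = 7920/143640 = 22/399.
P(at least one) = 1 − 22/399 = 377/399.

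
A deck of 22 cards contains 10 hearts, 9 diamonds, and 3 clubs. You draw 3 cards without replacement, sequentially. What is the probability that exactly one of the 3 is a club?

One ordering (a club drawn first) has probability 3/22 × 19/21 × 18/20 = 1026/9240 = 171/1540.
There are C(3,1) = 3 such orderings, each equally likely, so P = 3 × 171/1540 = 513/1540.

513/1540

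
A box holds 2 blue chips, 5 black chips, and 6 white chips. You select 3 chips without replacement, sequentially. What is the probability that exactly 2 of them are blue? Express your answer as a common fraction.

1/26

One ordering (blue drawn first) has probability 2/13 × 1/12 × 11/11 = 22/1716 = 1/78.
There are C(3,2) = 3 such orderings, each equally likely, so P = 3 × 1/78 = 1/26.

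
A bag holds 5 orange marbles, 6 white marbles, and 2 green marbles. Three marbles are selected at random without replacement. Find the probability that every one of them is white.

P(all white) = 6/13 × 5/12 × 4/11 = 120/1716 = 10/143.

10/143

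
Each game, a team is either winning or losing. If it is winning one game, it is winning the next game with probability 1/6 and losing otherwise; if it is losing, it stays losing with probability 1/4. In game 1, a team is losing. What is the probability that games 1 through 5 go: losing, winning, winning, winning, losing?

5/288

Game 1 is given. For each transition, use the conditional probability from the current state:
P(winning | losing) = 3/4; P(winning | winning) = 1/6; P(winning | winning) = 1/6; P(losing | winning) = 5/6.
P = 3/4 × 1/6 × 1/6 × 5/6 = 15/864 = 5/288.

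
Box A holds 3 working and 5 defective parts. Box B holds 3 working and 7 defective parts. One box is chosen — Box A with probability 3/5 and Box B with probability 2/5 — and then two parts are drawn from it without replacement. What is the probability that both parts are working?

From Box A: P(both working) = (3/8)(2/7) = 3/28.
From Box B: P(both working) = (3/10)(2/9) = 1/15.
Total probability = (3/5)(3/28) + (2/5)(1/15) = 191/2100.

191/2100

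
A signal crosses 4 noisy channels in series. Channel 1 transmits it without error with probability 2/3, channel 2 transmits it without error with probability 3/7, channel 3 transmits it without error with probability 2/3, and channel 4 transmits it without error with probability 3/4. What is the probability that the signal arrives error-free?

Multiplying along the chain,
P = 2/3 × 3/7 × 2/3 × 3/4 = 36/252 = 1/7.

1/7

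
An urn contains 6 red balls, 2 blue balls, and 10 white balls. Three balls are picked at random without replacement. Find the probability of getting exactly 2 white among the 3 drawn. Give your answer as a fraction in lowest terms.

15/34

One ordering (white drawn first) has probability 10/18 × 9/17 × 8/16 = 720/4896 = 5/34.
There are C(3,2) = 3 such orderings, each equally likely, so P = 3 × 5/34 = 15/34.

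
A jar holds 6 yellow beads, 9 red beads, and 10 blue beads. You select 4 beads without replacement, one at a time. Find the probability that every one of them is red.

P(all red) = 9/25 × 8/24 × 7/23 × 6/22 = 3024/303600 = 63/6325.

63/6325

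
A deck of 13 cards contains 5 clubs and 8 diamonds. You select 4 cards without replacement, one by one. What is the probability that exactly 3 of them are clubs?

One ordering (clubs drawn first) has probability 5/13 × 4/12 × 3/11 × 8/10 = 480/17160 = 4/143.
There are C(4,3) = 4 such orderings, each equally likely, so P = 4 × 4/143 = 16/143.

16/143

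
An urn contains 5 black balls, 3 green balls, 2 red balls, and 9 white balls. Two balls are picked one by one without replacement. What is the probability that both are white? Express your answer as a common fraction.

P = 9/19 × 8/18 = 72/342 = 4/19.

4/19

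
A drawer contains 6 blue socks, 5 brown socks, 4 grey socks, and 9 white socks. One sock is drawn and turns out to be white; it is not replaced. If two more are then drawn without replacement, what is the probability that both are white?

28/253

After the first draw, 8 of the remaining 23 socks are white.
P = 8/23 × 7/22 = 56/506 = 28/253.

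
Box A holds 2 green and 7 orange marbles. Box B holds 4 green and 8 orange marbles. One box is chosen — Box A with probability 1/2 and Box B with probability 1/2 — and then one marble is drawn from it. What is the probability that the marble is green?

5/18

From Box A: P(green) = 2/9.
From Box B: P(green) = 4/12.
Total probability = (1/2)(2/9) + (1/2)(4/12) = 5/18.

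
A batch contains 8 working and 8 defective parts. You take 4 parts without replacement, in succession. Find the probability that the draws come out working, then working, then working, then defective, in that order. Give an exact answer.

Each draw changes the counts, so multiply the conditional probabilities along the sequence:
P = 8/16 × 7/15 × 6/14 × 8/13 = 2688/43680 = 4/65.

4/65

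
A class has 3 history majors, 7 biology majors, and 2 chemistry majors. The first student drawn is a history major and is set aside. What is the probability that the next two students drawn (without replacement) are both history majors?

With the first student removed, 2 history majors remain out of 11.
P = 2/11 × 1/10 = 2/110 = 1/55.

1/55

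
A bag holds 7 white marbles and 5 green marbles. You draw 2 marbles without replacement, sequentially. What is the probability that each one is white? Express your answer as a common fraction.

P(all white) = 7/12 × 6/11 = 42/132 = 7/22.

7/22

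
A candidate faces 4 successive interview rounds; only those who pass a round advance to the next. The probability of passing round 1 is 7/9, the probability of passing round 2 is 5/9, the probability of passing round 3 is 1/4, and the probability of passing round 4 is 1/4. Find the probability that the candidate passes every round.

35/1296

Multiplying along the chain,
P = 7/9 × 5/9 × 1/4 × 1/4 = 35/1296.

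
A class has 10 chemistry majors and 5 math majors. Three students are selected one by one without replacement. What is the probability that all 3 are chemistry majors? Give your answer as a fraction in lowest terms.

24/91

P(all chemistry majors) = 10/15 × 9/14 × 8/13 = 720/2730 = 24/91.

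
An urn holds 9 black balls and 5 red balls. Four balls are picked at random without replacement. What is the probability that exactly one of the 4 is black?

One ordering (black drawn first) has probability 9/14 × 5/13 × 4/12 × 3/11 = 540/24024 = 45/2002.
There are C(4,1) = 4 such orderings, each equally likely, so P = 4 × 45/2002 = 90/1001.

90/1001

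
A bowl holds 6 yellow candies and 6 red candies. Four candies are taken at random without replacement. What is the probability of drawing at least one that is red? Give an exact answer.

32/33

P(no red) = 6/12 × 5/11 × 4/10 × 3/9 = 360/11880 = 1/33.
P(at least one) = 1 − 1/33 = 32/33.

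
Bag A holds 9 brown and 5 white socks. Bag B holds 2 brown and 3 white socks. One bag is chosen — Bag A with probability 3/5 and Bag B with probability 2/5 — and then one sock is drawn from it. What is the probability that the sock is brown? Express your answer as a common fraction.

191/350

From Bag A: P(brown) = 9/14.
From Bag B: P(brown) = 2/5.
Total probability = (3/5)(9/14) + (2/5)(2/5) = 191/350.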